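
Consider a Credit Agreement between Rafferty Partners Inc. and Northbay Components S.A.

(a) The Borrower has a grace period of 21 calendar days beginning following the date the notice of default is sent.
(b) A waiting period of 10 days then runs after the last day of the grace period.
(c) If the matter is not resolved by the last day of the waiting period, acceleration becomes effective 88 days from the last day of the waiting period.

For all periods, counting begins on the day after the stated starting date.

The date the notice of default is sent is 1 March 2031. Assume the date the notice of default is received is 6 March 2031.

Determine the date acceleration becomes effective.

The last day of the grace period: 1 March 2031 + 21 days = 22 March 2031.
The last day of the waiting period: 10 calendar days after 22 March 2031 is 1 April 2031.
The date acceleration becomes effective: 1 April 2031 + 88 days = 28 June 2031.

28 June 2031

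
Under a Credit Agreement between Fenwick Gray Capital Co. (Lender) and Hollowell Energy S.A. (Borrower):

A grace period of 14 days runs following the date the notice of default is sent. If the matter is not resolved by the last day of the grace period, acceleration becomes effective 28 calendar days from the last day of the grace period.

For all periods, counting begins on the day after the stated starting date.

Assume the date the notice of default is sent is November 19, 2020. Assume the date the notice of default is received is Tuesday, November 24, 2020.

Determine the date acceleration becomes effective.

The last day of the grace period: 14 calendar days after November 19, 2020 is December 3, 2020.
The date acceleration becomes effective: December 3, 2020 + 28 days = December 31, 2020.

December 31, 2020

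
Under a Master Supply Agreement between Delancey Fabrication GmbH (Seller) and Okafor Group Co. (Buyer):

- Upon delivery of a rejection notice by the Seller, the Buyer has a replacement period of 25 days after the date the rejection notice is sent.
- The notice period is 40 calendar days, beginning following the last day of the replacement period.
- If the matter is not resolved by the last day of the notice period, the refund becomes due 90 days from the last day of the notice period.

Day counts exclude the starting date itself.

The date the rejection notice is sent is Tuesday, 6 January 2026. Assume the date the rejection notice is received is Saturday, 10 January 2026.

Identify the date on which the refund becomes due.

10 June 2026

The last day of the replacement period: 25 calendar days after 6 January 2026 is 31 January 2026.
Adding 40 calendar days to 31 January 2026 gives 12 March 2026, which is the last day of the notice period.
The date on which the refund becomes due: 90 calendar days after 12 March 2026 is 10 June 2026.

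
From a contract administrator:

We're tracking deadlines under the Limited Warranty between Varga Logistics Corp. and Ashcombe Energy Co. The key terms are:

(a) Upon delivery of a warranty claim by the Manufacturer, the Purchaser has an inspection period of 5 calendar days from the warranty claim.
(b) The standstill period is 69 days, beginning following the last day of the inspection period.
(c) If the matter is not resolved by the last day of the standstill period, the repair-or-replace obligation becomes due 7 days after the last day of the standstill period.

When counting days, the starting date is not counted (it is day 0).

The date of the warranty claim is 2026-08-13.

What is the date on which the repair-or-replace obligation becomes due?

Adding 5 calendar days to 2026-08-13 gives 2026-08-18, which is the last day of the inspection period.
Adding 69 calendar days to 2026-08-18 gives 2026-10-26, which is the last day of the standstill period.
Adding 7 calendar days to 2026-10-26 gives 2026-11-02, which is the date on which the repair-or-replace obligation becomes due.

2026-11-02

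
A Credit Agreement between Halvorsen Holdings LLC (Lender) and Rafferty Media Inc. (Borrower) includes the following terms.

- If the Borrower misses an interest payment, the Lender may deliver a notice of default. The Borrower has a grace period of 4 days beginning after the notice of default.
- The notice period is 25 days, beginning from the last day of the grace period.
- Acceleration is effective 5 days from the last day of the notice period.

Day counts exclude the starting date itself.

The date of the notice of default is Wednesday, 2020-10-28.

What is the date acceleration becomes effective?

Adding 4 calendar days to 2020-10-28 gives 2020-11-01, which is the last day of the grace period.
The last day of the notice period: 25 calendar days after 2020-11-01 is 2020-11-26.
Adding 5 calendar days to 2020-11-26 gives 2020-12-01, which is the date acceleration becomes effective.

2020-12-01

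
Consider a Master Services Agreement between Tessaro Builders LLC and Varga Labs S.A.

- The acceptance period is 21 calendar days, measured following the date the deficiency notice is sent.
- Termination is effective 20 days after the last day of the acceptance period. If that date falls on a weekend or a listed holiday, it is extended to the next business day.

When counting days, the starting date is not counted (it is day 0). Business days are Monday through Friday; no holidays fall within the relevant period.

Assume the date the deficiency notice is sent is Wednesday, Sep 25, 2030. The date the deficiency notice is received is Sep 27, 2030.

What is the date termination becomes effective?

Nov 5, 2030

Adding 21 calendar days to Sep 25, 2030 gives Oct 16, 2030, which is the last day of the acceptance period.
Adding 20 calendar days to Oct 16, 2030 gives Nov 5, 2030, which is the date termination becomes effective. Nov 5, 2030 is a Tuesday, so no roll-forward applies.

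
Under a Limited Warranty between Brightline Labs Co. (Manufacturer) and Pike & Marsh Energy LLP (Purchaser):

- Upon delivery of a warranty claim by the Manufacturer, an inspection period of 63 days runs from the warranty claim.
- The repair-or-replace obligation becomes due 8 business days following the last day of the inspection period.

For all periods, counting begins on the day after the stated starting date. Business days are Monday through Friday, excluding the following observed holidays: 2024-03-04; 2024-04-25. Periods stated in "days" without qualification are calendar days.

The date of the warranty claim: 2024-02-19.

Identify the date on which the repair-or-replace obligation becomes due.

2024-05-03

Adding 63 calendar days to 2024-02-19 gives 2024-04-22, which is the last day of the inspection period.
The date on which the repair-or-replace obligation becomes due: 8 business days after Monday, 2024-04-22, skipping weekends and the listed holiday on Apr 25 — Apr 23, Apr 24, Apr 26, Apr 29, Apr 30, May 1, May 2, May 3 — lands on Friday, 2024-05-03.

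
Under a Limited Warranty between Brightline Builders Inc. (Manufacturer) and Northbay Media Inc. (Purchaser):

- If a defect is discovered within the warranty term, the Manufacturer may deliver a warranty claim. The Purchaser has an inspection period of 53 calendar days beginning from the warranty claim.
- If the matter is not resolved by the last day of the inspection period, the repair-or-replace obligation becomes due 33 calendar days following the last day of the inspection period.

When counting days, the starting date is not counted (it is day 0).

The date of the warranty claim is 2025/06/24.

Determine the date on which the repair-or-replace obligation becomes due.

2025/09/18

The last day of the inspection period: 2025/06/24 + 53 days = 2025/08/16.
Adding 33 calendar days to 2025/08/16 gives 2025/09/18, which is the date on which the repair-or-replace obligation becomes due.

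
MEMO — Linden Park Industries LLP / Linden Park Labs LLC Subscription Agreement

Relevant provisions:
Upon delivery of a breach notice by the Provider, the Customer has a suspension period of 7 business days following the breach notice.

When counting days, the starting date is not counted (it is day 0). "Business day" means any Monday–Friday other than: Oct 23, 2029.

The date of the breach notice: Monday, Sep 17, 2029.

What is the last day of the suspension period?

Sep 26, 2029

The last day of the suspension period: 7 business days after Monday, Sep 17, 2029, skipping weekends — Sep 18, Sep 19, Sep 20, Sep 21, Sep 24, Sep 25, Sep 26 — lands on Wednesday, Sep 26, 2029.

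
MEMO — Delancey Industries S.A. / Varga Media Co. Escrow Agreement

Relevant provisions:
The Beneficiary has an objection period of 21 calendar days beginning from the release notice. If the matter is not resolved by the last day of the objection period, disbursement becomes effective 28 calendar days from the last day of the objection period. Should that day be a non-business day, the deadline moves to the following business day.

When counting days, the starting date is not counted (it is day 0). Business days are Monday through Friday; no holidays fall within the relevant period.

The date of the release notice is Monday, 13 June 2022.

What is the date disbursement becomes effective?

1 August 2022

Adding 21 calendar days to 13 June 2022 gives 4 July 2022, which is the last day of the objection period.
The date disbursement becomes effective: 4 July 2022 + 28 days = 1 August 2022. 1 August 2022 is a Monday, so no roll-forward applies.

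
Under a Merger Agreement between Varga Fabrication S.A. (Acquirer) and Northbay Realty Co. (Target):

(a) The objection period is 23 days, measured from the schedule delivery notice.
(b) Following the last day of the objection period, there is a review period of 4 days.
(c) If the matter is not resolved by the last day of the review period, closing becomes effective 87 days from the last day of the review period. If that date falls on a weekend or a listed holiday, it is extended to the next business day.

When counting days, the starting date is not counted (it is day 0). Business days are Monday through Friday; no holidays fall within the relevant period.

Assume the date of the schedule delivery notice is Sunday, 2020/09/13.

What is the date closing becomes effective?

2021/01/05

The last day of the objection period: 23 calendar days after 2020/09/13 is 2020/10/06.
The last day of the review period: 2020/10/06 + 4 days = 2020/10/10.
The date closing becomes effective: 87 calendar days after 2020/10/10 is 2021/01/05. 2021/01/05 is a Tuesday, so no roll-forward applies.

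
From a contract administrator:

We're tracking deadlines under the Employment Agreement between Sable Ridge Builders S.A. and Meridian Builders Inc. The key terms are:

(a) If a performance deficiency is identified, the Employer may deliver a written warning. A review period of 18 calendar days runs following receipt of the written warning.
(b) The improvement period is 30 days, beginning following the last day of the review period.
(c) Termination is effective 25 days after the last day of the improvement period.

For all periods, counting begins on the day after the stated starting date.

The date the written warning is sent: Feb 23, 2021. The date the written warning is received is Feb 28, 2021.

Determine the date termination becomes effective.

May 12, 2021

Adding 18 calendar days to Feb 28, 2021 gives Mar 18, 2021, which is the last day of the review period.
The last day of the improvement period: 30 calendar days after Mar 18, 2021 is Apr 17, 2021.
Adding 25 calendar days to Apr 17, 2021 gives May 12, 2021, which is the date termination becomes effective.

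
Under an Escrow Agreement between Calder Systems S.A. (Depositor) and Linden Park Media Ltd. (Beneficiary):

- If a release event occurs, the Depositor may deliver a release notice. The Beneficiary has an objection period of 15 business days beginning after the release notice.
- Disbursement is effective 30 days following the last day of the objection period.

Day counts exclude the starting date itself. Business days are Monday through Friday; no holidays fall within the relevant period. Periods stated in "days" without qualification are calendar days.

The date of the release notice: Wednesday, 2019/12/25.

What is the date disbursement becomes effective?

2020/02/14

The last day of the objection period: 15 business days after Wednesday, 2019/12/25, skipping weekends — Dec 26, Dec 27, Dec 30, Dec 31, …, Jan 13, Jan 14, Jan 15 — lands on Wednesday, 2020/01/15.
The date disbursement becomes effective: 30 calendar days after 2020/01/15 is 2020/02/14.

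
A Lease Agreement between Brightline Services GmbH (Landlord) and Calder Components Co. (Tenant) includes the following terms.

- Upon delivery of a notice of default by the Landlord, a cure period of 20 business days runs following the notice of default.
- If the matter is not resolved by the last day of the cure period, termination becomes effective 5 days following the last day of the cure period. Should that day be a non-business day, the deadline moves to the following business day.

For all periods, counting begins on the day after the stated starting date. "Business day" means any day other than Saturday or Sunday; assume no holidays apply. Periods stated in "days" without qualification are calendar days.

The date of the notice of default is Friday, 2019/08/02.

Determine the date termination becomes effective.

2019/09/04

The last day of the cure period: 20 business days after Friday, 2019/08/02, skipping weekends — Aug 5, Aug 6, Aug 7, Aug 8, …, Aug 28, Aug 29, Aug 30 — lands on Friday, 2019/08/30.
The date termination becomes effective: 5 calendar days after 2019/08/30 is 2019/09/04. 2019/09/04 is a Wednesday, so no roll-forward applies.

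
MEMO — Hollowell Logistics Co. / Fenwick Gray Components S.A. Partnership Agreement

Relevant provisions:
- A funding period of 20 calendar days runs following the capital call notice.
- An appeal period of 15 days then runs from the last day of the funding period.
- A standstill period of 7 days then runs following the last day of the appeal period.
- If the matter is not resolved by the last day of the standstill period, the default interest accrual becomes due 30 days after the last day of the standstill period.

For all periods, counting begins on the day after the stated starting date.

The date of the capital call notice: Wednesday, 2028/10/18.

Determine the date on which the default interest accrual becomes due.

The last day of the funding period: 2028/10/18 + 20 days = 2028/11/07.
Adding 15 calendar days to 2028/11/07 gives 2028/11/22, which is the last day of the appeal period.
The last day of the standstill period: 7 calendar days after 2028/11/22 is 2028/11/29.
The date on which the default interest accrual becomes due: 30 calendar days after 2028/11/29 is 2028/12/29.

2028/12/29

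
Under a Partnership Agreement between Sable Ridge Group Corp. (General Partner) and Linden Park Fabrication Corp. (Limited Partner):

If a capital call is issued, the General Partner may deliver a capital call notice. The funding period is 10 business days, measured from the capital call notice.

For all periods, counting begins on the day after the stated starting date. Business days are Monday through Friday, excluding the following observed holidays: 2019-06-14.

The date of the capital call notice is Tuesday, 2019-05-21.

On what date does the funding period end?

The last day of the funding period: counting 10 business days from Tuesday, 2019-05-21 (May 22, May 23, May 24, May 27, May 28, May 29, May 30, May 31, Jun 3, Jun 4, skipping weekends) reaches Tuesday, 2019-06-04.

2019-06-04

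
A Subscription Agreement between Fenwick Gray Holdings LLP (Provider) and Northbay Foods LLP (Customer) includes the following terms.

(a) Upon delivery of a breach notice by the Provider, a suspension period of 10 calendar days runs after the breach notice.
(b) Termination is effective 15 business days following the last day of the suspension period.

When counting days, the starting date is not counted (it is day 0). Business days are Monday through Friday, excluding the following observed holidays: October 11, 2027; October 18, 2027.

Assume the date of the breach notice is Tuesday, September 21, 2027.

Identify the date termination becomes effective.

October 26, 2027

The last day of the suspension period: 10 calendar days after September 21, 2027 is October 1, 2027.
From Friday, October 1, 2027, 15 business days (Oct 4, Oct 5, Oct 6, Oct 7, …, Oct 22, Oct 25, Oct 26, skipping weekends and the listed holidays on Oct 11, Oct 18) brings us to Tuesday, October 26, 2027, which is the date termination becomes effective.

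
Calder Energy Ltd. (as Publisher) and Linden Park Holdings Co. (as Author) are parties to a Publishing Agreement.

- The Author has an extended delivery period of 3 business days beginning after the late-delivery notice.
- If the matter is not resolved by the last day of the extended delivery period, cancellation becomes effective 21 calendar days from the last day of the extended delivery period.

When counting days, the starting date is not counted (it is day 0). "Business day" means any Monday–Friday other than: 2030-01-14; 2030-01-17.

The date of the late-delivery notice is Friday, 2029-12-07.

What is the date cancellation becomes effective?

The last day of the extended delivery period: 3 business days after Friday, 2029-12-07, skipping weekends — Dec 10, Dec 11, Dec 12 — lands on Wednesday, 2029-12-12.
Adding 21 calendar days to 2029-12-12 gives 2030-01-02, which is the date cancellation becomes effective.

2030-01-02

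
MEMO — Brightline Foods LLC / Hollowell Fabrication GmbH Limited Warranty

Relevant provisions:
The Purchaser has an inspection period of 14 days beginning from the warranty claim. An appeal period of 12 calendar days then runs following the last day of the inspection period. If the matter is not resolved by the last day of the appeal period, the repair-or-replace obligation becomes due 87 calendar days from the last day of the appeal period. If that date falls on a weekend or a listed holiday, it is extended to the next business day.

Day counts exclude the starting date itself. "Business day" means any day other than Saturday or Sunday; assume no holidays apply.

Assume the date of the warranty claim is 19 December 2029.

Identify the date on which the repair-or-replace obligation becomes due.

11 April 2030

Adding 14 calendar days to 19 December 2029 gives 2 January 2030, which is the last day of the inspection period.
Adding 12 calendar days to 2 January 2030 gives 14 January 2030, which is the last day of the appeal period.
The date on which the repair-or-replace obligation becomes due: 87 calendar days after 14 January 2030 is 11 April 2030. 11 April 2030 is a Thursday, so no roll-forward applies.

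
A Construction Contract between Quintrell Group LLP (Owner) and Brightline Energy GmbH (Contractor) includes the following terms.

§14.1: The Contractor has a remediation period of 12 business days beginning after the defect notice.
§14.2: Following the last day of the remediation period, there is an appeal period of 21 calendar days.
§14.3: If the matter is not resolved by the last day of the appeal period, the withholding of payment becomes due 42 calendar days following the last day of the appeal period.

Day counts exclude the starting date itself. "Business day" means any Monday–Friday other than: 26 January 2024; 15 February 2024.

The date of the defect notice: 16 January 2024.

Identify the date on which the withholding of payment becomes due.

The last day of the remediation period: 12 business days after Tuesday, 16 January 2024, skipping weekends and the listed holiday on Jan 26 — Jan 17, Jan 18, Jan 19, Jan 22, …, Jan 31, Feb 1, Feb 2 — lands on Friday, 2 February 2024.
The last day of the appeal period: 2 February 2024 + 21 days = 23 February 2024.
The date on which the withholding of payment becomes due: 42 calendar days after 23 February 2024 is 5 April 2024.

5 April 2024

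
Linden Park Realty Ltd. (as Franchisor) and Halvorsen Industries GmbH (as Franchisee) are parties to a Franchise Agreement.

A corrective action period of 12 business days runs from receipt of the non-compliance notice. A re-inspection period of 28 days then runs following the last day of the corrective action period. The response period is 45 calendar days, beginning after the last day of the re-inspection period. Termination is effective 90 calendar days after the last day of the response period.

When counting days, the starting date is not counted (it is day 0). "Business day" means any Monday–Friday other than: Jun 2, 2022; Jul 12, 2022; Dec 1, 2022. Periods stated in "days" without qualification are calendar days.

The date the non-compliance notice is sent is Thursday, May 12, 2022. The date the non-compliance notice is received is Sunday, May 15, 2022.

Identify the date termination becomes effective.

From Sunday, May 15, 2022, 12 business days (May 16, May 17, May 18, May 19, …, May 27, May 30, May 31, skipping weekends) brings us to Tuesday, May 31, 2022, which is the last day of the corrective action period.
The last day of the re-inspection period: May 31, 2022 + 28 days = Jun 28, 2022.
Adding 45 calendar days to Jun 28, 2022 gives Aug 12, 2022, which is the last day of the response period.
The date termination becomes effective: Aug 12, 2022 + 90 days = Nov 10, 2022.

Nov 10, 2022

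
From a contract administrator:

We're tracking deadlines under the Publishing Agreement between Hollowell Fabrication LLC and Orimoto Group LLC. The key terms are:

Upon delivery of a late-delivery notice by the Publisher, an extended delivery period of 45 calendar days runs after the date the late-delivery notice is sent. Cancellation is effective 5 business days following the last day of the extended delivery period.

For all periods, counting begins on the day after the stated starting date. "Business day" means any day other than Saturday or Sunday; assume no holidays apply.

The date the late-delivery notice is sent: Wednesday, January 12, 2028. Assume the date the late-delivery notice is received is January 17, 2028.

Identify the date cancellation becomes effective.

March 3, 2028

The last day of the extended delivery period: 45 calendar days after January 12, 2028 is February 26, 2028.
The date cancellation becomes effective: 5 business days after Saturday, February 26, 2028, skipping weekends — Feb 28, Feb 29, Mar 1, Mar 2, Mar 3 — lands on Friday, March 3, 2028.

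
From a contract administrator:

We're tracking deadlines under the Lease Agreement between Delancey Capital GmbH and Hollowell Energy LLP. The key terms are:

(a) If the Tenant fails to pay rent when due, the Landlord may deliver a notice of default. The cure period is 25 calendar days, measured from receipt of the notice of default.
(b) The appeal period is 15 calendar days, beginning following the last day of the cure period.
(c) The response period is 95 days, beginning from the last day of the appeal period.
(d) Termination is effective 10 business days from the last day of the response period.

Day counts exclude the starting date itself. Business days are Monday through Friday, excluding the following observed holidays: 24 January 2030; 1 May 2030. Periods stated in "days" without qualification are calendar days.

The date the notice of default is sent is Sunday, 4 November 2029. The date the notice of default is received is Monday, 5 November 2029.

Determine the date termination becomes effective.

3 April 2030

The last day of the cure period: 25 calendar days after 5 November 2029 is 30 November 2029.
The last day of the appeal period: 15 calendar days after 30 November 2029 is 15 December 2029.
The last day of the response period: 15 December 2029 + 95 days = 20 March 2030.
From Wednesday, 20 March 2030, 10 business days (Mar 21, Mar 22, Mar 25, Mar 26, Mar 27, Mar 28, Mar 29, Apr 1, Apr 2, Apr 3, skipping weekends) brings us to Wednesday, 3 April 2030, which is the date termination becomes effective.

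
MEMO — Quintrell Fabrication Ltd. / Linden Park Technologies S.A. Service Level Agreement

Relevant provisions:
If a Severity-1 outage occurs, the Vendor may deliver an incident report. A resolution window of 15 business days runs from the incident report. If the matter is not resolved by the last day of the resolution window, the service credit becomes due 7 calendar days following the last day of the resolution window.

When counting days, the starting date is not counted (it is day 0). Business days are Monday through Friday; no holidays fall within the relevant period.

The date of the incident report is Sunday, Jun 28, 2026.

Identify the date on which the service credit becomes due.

Jul 24, 2026

From Sunday, Jun 28, 2026, 15 business days (Jun 29, Jun 30, Jul 1, Jul 2, …, Jul 15, Jul 16, Jul 17, skipping weekends) brings us to Friday, Jul 17, 2026, which is the last day of the resolution window.
Adding 7 calendar days to Jul 17, 2026 gives Jul 24, 2026, which is the date on which the service credit becomes due.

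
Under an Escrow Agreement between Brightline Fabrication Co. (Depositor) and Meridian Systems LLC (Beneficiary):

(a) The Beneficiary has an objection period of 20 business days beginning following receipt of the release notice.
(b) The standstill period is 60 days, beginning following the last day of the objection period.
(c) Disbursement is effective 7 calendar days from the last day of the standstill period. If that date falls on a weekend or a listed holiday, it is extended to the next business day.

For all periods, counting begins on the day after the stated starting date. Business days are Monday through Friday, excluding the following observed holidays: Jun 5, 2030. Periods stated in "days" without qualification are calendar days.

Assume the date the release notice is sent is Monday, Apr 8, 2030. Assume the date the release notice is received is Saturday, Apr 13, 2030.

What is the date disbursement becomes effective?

The last day of the objection period: 20 business days after Saturday, Apr 13, 2030, skipping weekends — Apr 15, Apr 16, Apr 17, Apr 18, …, May 8, May 9, May 10 — lands on Friday, May 10, 2030.
The last day of the standstill period: May 10, 2030 + 60 days = Jul 9, 2030.
Adding 7 calendar days to Jul 9, 2030 gives Jul 16, 2030, which is the date disbursement becomes effective. Jul 16, 2030 is a Tuesday and is not a listed holiday, so no roll-forward applies.

Jul 16, 2030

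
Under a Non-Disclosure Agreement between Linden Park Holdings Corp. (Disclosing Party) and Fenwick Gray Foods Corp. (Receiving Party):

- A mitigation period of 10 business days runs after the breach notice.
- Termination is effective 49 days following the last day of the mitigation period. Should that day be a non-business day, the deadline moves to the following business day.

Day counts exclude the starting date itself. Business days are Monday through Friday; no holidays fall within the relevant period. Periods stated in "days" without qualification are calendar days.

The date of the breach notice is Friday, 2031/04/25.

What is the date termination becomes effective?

From Friday, 2031/04/25, 10 business days (Apr 28, Apr 29, Apr 30, May 1, May 2, May 5, May 6, May 7, May 8, May 9, skipping weekends) brings us to Friday, 2031/05/09, which is the last day of the mitigation period.
Adding 49 calendar days to 2031/05/09 gives 2031/06/27, which is the date termination becomes effective. 2031/06/27 is a Friday, so no roll-forward applies.

2031/06/27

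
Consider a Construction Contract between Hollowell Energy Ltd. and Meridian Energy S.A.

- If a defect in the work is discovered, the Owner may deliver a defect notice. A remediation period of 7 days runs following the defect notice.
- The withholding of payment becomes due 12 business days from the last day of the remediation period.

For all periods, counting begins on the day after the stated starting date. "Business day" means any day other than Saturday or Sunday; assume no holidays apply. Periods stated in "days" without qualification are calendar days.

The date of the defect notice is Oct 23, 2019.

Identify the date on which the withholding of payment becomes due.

Nov 15, 2019

The last day of the remediation period: Oct 23, 2019 + 7 days = Oct 30, 2019.
From Wednesday, Oct 30, 2019, 12 business days (Oct 31, Nov 1, Nov 4, Nov 5, …, Nov 13, Nov 14, Nov 15, skipping weekends) brings us to Friday, Nov 15, 2019, which is the date on which the withholding of payment becomes due.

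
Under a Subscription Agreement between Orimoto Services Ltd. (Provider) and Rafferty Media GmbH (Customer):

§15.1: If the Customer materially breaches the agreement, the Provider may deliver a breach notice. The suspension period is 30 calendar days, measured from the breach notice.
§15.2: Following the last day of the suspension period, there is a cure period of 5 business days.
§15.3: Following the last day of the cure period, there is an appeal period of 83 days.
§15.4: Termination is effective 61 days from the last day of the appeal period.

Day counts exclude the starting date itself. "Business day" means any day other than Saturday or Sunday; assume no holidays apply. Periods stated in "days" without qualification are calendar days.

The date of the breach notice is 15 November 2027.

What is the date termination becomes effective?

14 May 2028

The last day of the suspension period: 30 calendar days after 15 November 2027 is 15 December 2027.
From Wednesday, 15 December 2027, 5 business days (Dec 16, Dec 17, Dec 20, Dec 21, Dec 22, skipping weekends) brings us to Wednesday, 22 December 2027, which is the last day of the cure period.
Adding 83 calendar days to 22 December 2027 gives 14 March 2028, which is the last day of the appeal period.
The date termination becomes effective: 61 calendar days after 14 March 2028 is 14 May 2028.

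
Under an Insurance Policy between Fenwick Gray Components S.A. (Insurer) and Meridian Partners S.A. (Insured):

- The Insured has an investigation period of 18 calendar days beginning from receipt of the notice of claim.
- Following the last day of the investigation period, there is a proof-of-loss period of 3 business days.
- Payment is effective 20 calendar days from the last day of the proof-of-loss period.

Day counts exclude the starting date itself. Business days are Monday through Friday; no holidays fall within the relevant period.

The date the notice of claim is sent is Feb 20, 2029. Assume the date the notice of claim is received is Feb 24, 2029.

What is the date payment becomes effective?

Apr 8, 2029

The last day of the investigation period: 18 calendar days after Feb 24, 2029 is Mar 14, 2029.
From Wednesday, Mar 14, 2029, 3 business days (Mar 15, Mar 16, Mar 19, skipping weekends) brings us to Monday, Mar 19, 2029, which is the last day of the proof-of-loss period.
Adding 20 calendar days to Mar 19, 2029 gives Apr 8, 2029, which is the date payment becomes effective.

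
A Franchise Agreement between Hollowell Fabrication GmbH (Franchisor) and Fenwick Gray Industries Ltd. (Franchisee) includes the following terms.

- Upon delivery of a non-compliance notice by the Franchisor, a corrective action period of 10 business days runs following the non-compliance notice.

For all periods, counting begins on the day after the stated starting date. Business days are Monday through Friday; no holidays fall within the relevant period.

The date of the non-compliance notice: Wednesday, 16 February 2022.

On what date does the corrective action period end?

The last day of the corrective action period: 10 business days after Wednesday, 16 February 2022, skipping weekends — Feb 17, Feb 18, Feb 21, Feb 22, Feb 23, Feb 24, Feb 25, Feb 28, Mar 1, Mar 2 — lands on Wednesday, 2 March 2022.

2 March 2022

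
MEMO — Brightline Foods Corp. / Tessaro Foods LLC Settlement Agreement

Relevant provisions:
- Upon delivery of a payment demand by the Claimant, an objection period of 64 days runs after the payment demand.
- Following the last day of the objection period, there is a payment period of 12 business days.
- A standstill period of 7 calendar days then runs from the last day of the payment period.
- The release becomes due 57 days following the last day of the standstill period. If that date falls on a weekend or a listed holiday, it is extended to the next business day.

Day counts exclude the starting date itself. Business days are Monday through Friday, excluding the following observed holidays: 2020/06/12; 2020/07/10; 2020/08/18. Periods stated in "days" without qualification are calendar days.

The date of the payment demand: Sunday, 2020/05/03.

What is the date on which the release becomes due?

The last day of the objection period: 64 calendar days after 2020/05/03 is 2020/07/06.
The last day of the payment period: 12 business days after Monday, 2020/07/06, skipping weekends and the listed holiday on Jul 10 — Jul 7, Jul 8, Jul 9, Jul 13, …, Jul 21, Jul 22, Jul 23 — lands on Thursday, 2020/07/23.
Adding 7 calendar days to 2020/07/23 gives 2020/07/30, which is the last day of the standstill period.
Adding 57 calendar days to 2020/07/30 gives 2020/09/25, which is the date on which the release becomes due. 2020/09/25 is a Friday and is not a listed holiday, so no roll-forward applies.

2020/09/25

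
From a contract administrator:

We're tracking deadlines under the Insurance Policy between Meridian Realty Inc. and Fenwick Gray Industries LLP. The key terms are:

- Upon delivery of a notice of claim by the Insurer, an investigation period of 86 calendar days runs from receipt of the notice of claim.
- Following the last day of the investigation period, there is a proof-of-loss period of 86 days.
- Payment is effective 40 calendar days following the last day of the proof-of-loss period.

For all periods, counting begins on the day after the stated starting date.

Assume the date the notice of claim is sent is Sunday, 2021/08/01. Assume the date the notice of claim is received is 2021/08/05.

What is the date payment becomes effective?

2022/03/05

The last day of the investigation period: 2021/08/05 + 86 days = 2021/10/30.
The last day of the proof-of-loss period: 86 calendar days after 2021/10/30 is 2022/01/24.
The date payment becomes effective: 2022/01/24 + 40 days = 2022/03/05.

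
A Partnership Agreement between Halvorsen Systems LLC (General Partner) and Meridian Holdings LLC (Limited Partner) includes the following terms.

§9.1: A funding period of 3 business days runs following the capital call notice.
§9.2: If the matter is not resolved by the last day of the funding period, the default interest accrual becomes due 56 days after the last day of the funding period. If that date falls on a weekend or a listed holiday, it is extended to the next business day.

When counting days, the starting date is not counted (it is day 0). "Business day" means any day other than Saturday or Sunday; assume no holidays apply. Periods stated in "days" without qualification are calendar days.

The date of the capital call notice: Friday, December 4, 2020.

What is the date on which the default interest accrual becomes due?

February 3, 2021

The last day of the funding period: 3 business days after Friday, December 4, 2020, skipping weekends — Dec 7, Dec 8, Dec 9 — lands on Wednesday, December 9, 2020.
The date on which the default interest accrual becomes due: 56 calendar days after December 9, 2020 is February 3, 2021. February 3, 2021 is a Wednesday, so no roll-forward applies.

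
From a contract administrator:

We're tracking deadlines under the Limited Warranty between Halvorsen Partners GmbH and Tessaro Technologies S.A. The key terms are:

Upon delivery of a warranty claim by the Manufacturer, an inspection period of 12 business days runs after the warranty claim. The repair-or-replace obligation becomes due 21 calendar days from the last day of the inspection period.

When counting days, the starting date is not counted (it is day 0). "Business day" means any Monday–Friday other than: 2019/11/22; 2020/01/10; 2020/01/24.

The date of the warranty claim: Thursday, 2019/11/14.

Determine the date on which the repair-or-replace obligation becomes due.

2019/12/24

The last day of the inspection period: 12 business days after Thursday, 2019/11/14, skipping weekends and the listed holiday on Nov 22 — Nov 15, Nov 18, Nov 19, Nov 20, …, Nov 29, Dec 2, Dec 3 — lands on Tuesday, 2019/12/03.
Adding 21 calendar days to 2019/12/03 gives 2019/12/24, which is the date on which the repair-or-replace obligation becomes due.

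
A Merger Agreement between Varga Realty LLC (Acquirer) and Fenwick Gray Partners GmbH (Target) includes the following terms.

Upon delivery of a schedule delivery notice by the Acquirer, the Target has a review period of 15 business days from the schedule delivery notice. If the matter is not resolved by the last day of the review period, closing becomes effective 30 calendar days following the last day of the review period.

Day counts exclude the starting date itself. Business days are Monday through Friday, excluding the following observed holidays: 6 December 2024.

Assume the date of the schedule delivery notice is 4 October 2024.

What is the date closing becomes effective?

The last day of the review period: 15 business days after Friday, 4 October 2024, skipping weekends — Oct 7, Oct 8, Oct 9, Oct 10, …, Oct 23, Oct 24, Oct 25 — lands on Friday, 25 October 2024.
The date closing becomes effective: 30 calendar days after 25 October 2024 is 24 November 2024.

24 November 2024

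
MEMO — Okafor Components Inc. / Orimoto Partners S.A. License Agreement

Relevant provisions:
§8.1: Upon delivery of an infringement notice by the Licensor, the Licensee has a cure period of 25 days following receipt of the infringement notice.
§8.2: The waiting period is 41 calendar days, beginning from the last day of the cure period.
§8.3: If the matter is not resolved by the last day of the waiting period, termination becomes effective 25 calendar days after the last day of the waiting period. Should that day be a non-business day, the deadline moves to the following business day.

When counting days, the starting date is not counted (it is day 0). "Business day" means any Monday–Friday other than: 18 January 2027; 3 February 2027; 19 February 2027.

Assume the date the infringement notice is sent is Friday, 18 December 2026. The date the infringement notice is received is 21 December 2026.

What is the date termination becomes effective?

The last day of the cure period: 25 calendar days after 21 December 2026 is 15 January 2027.
Adding 41 calendar days to 15 January 2027 gives 25 February 2027, which is the last day of the waiting period.
The date termination becomes effective: 25 February 2027 + 25 days = 22 March 2027. 22 March 2027 is a Monday and is not a listed holiday, so no roll-forward applies.

22 March 2027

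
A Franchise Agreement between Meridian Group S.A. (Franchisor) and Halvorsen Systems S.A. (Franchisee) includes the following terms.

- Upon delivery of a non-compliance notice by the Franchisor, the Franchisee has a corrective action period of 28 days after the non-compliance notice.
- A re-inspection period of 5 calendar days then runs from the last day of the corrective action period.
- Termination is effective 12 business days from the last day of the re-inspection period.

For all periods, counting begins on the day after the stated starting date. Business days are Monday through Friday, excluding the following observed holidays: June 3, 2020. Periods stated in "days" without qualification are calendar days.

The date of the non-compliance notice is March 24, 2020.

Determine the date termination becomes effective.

May 12, 2020

Adding 28 calendar days to March 24, 2020 gives April 21, 2020, which is the last day of the corrective action period.
The last day of the re-inspection period: 5 calendar days after April 21, 2020 is April 26, 2020.
From Sunday, April 26, 2020, 12 business days (Apr 27, Apr 28, Apr 29, Apr 30, …, May 8, May 11, May 12, skipping weekends) brings us to Tuesday, May 12, 2020, which is the date termination becomes effective.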